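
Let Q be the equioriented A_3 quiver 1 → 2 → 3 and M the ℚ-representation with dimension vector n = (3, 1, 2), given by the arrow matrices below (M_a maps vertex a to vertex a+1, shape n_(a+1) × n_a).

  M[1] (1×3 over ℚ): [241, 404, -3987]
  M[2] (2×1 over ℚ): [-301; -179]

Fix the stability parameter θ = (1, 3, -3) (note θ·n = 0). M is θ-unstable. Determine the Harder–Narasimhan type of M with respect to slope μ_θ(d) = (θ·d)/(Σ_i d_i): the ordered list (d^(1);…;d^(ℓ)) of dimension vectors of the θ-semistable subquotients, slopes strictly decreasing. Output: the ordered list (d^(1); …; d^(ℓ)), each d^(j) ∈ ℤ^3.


Barcode: M ≅ I[1,1]^2, I[1,3], I[3,3]. HN layers by μ_θ (3 steps, strictly decreasing):
  μ^(1)=1; μ^(2)=1/3; μ^(3)=-3

((2, 0, 0); (1, 1, 1); (0, 0, 1))


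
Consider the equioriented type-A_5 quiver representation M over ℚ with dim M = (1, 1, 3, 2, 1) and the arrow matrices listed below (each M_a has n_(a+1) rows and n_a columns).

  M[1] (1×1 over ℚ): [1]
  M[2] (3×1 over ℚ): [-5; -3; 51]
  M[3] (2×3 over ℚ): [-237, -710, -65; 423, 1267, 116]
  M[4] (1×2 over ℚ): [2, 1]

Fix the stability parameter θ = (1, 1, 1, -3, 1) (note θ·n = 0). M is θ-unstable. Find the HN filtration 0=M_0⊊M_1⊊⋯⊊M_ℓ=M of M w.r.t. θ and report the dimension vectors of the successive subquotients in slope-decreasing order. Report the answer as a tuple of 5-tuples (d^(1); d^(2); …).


Via rank(M_{q-1}∘⋯∘M_p): M ≅ I[1,3], I[3,4], I[3,5].
μ_θ-semistable layers: μ^(1)=1; μ^(2)=-1

((1, 1, 1, 0, 1); (0, 0, 2, 2, 0))


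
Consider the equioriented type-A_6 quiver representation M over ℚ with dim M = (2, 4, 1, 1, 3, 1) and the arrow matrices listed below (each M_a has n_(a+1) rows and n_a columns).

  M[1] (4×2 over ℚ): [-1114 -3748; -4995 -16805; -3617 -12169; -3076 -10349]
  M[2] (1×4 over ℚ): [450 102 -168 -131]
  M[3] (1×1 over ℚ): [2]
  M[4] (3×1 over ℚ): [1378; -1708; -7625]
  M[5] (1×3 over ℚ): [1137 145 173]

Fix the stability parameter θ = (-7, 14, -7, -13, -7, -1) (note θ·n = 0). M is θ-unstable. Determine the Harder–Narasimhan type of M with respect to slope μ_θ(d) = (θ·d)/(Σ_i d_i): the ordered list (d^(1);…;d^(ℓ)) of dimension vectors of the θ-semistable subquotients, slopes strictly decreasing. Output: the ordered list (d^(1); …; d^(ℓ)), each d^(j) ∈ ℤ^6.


Barcode: M ≅ I[1,2], I[1,6], I[2,2]^2, I[5,5]^2. HN layers by μ_θ (4 steps, strictly decreasing):
  μ^(1)=14; μ^(2)=-1; μ^(3)=-13/4; μ^(4)=-7

((0, 3, 0, 0, 0, 0); (0, 0, 0, 0, 0, 1); (0, 1, 1, 1, 1, 0); (2, 0, 0, 0, 2, 0))


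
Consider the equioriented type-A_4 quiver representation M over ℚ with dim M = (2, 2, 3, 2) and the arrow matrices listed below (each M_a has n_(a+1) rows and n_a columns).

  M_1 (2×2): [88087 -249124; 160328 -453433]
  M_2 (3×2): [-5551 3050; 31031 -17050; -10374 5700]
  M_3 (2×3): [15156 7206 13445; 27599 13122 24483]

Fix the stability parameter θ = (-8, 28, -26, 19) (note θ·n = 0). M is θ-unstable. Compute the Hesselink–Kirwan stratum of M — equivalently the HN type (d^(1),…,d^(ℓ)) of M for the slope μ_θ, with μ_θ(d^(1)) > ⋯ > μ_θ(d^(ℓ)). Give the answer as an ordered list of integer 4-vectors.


Via rank(M_{q-1}∘⋯∘M_p): M ≅ I[1,2], I[1,4], I[3,3], I[3,4].
μ_θ-semistable layers: μ^(1)=28; μ^(2)=19; μ^(3)=1; μ^(4)=-8; μ^(5)=-26

((0, 1, 0, 0); (0, 0, 0, 2); (0, 1, 1, 0); (2, 0, 0, 0); (0, 0, 2, 0))


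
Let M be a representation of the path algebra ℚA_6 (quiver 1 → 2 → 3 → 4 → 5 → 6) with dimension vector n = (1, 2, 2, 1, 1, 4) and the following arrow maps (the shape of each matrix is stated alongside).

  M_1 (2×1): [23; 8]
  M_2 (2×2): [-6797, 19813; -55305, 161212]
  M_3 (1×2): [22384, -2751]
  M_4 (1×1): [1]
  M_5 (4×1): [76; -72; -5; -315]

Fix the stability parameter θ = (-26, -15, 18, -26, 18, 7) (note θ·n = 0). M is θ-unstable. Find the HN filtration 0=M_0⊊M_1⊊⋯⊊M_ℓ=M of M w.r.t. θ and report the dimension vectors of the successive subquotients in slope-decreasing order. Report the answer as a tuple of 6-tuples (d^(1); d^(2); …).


Interval decomposition of M: I[1,6], I[2,3], I[6,6]^3.
HN type (ℓ=6): μ^(1)=18; μ^(2)=25/2; μ^(3)=7; μ^(4)=-4; μ^(5)=-15; μ^(6)=-26

((0, 0, 1, 0, 0, 0); (0, 0, 0, 0, 1, 1); (0, 0, 0, 0, 0, 3); (0, 0, 1, 1, 0, 0); (0, 2, 0, 0, 0, 0); (1, 0, 0, 0, 0, 0))


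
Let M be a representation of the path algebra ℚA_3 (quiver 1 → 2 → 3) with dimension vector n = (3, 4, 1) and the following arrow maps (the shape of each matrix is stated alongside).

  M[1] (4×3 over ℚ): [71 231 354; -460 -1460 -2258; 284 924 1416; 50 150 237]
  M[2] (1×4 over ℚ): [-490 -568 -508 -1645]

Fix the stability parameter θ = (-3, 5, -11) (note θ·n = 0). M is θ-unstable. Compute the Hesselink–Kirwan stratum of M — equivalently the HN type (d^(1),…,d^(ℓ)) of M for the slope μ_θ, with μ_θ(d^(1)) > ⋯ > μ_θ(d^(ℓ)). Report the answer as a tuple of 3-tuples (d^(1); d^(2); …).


Interval decomposition of M: I[1,1], I[1,2], I[1,3], I[2,2]^2.
HN type (ℓ=2): μ^(1)=5; μ^(2)=-3

((0, 3, 0); (3, 1, 1))


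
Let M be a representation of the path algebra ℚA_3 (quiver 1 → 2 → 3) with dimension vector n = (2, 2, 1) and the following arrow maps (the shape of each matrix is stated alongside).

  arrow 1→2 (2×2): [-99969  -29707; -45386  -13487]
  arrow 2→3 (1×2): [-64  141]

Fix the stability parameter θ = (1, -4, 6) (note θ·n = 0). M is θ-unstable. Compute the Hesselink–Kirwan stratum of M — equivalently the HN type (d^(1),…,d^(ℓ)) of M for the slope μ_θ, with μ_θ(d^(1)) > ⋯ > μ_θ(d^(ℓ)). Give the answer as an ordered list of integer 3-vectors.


Via rank(M_{q-1}∘⋯∘M_p): M ≅ I[1,2], I[1,3].
μ_θ-semistable layers: μ^(1)=6; μ^(2)=-3/2

((0, 0, 1); (2, 2, 0))


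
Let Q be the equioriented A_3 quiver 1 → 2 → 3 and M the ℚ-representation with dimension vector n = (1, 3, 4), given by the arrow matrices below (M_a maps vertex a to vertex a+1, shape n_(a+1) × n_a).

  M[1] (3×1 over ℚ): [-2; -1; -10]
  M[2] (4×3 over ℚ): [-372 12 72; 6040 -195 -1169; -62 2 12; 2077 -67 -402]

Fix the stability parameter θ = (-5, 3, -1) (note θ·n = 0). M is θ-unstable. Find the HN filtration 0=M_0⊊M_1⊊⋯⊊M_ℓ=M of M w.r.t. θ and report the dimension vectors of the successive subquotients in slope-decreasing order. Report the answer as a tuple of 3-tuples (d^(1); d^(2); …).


Interval decomposition of M: I[1,3], I[2,2], I[2,3], I[3,3]^2.
HN type (ℓ=4): μ^(1)=3; μ^(2)=1; μ^(3)=-1; μ^(4)=-5

((0, 1, 0); (0, 2, 2); (0, 0, 2); (1, 0, 0))


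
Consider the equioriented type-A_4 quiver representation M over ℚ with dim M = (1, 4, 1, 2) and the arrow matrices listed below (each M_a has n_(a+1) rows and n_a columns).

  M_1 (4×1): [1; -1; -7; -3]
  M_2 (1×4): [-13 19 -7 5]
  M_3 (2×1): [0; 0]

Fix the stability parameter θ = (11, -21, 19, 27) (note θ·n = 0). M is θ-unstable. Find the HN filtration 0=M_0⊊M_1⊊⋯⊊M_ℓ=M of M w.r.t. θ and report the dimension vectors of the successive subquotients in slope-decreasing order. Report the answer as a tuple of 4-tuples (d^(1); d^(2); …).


Via rank(M_{q-1}∘⋯∘M_p): M ≅ I[1,3], I[2,2]^3, I[4,4]^2.
μ_θ-semistable layers: μ^(1)=27; μ^(2)=19; μ^(3)=-5; μ^(4)=-21

((0, 0, 0, 2); (0, 0, 1, 0); (1, 1, 0, 0); (0, 3, 0, 0))


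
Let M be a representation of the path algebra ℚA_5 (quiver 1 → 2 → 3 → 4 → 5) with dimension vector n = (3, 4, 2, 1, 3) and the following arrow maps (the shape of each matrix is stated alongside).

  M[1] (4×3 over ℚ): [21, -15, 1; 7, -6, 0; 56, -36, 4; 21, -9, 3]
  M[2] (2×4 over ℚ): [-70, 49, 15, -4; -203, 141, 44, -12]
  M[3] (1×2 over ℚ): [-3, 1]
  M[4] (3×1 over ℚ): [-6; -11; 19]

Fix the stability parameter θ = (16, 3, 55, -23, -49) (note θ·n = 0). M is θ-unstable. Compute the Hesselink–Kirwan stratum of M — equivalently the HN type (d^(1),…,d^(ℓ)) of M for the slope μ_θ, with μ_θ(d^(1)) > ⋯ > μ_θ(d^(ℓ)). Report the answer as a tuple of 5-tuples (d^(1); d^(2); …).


Barcode: M ≅ I[1,1], I[1,3], I[1,5], I[2,2]^2, I[5,5]^2. HN layers by μ_θ (6 steps, strictly decreasing):
  μ^(1)=55; μ^(2)=16; μ^(3)=19/2; μ^(4)=3; μ^(5)=2/5; μ^(6)=-49

((0, 0, 1, 0, 0); (1, 0, 0, 0, 0); (1, 1, 0, 0, 0); (0, 2, 0, 0, 0); (1, 1, 1, 1, 1); (0, 0, 0, 0, 2))


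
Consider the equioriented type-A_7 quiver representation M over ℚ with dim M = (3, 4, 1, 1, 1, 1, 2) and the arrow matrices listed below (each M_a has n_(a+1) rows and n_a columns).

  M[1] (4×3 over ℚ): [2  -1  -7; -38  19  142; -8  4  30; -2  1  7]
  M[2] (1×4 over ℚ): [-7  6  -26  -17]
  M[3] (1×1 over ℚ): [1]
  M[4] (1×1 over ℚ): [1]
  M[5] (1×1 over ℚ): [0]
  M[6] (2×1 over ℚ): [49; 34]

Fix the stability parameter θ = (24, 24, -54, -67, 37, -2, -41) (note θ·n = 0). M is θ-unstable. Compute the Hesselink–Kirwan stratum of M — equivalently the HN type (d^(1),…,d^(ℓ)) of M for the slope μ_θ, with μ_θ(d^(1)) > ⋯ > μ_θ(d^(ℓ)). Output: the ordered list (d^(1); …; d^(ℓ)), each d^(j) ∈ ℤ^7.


Interval decomposition of M: I[1,1], I[1,2], I[1,5], I[2,2]^2, I[6,7], I[7,7].
HN type (ℓ=5): μ^(1)=37; μ^(2)=24; μ^(3)=-73/4; μ^(4)=-43/2; μ^(5)=-41

((0, 0, 0, 0, 1, 0, 0); (2, 3, 0, 0, 0, 0, 0); (1, 1, 1, 1, 0, 0, 0); (0, 0, 0, 0, 0, 1, 1); (0, 0, 0, 0, 0, 0, 1))


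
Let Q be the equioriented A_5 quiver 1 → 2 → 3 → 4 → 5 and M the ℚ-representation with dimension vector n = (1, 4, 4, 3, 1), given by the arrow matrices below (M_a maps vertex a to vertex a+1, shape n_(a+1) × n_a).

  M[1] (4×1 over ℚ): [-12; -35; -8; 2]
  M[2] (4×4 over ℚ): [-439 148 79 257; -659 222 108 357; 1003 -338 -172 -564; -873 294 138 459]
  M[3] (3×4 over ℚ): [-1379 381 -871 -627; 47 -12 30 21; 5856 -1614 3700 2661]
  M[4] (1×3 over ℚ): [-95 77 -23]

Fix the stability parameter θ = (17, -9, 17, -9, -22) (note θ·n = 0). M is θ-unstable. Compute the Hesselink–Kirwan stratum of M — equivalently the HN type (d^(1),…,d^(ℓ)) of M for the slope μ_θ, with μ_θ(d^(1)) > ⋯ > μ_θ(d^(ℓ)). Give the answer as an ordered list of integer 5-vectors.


Interval decomposition of M: I[1,5], I[2,2], I[2,4]^2, I[3,3].
HN type (ℓ=4): μ^(1)=17; μ^(2)=4; μ^(3)=-6/5; μ^(4)=-9

((0, 0, 1, 0, 0); (0, 0, 2, 2, 0); (1, 1, 1, 1, 1); (0, 3, 0, 0, 0))


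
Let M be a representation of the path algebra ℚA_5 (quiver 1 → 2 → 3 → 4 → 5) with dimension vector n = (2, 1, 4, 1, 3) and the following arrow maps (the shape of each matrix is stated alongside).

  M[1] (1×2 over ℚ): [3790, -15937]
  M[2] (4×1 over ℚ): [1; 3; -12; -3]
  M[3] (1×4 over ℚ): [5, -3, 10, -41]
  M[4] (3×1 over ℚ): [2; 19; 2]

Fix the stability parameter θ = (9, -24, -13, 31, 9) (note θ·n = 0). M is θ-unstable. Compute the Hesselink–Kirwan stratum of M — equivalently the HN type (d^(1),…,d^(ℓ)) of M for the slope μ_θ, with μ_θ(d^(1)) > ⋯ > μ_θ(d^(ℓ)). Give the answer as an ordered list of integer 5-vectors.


Barcode: M ≅ I[1,1], I[1,5], I[3,3]^3, I[5,5]^2. HN layers by μ_θ (4 steps, strictly decreasing):
  μ^(1)=20; μ^(2)=9; μ^(3)=-28/3; μ^(4)=-13

((0, 0, 0, 1, 1); (1, 0, 0, 0, 2); (1, 1, 1, 0, 0); (0, 0, 3, 0, 0))


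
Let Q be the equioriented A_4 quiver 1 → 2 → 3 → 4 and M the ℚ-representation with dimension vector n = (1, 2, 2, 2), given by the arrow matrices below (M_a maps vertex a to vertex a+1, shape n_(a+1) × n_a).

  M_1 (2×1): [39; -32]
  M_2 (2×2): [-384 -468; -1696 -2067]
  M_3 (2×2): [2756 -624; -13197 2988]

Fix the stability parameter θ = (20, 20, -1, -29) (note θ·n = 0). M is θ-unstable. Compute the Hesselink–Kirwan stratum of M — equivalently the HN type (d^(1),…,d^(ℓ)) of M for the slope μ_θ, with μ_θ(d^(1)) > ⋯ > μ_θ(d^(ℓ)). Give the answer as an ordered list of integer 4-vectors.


Via rank(M_{q-1}∘⋯∘M_p): M ≅ I[1,2], I[2,3], I[3,4], I[4,4].
μ_θ-semistable layers: μ^(1)=20; μ^(2)=19/2; μ^(3)=-15; μ^(4)=-29

((1, 1, 0, 0); (0, 1, 1, 0); (0, 0, 1, 1); (0, 0, 0, 1))


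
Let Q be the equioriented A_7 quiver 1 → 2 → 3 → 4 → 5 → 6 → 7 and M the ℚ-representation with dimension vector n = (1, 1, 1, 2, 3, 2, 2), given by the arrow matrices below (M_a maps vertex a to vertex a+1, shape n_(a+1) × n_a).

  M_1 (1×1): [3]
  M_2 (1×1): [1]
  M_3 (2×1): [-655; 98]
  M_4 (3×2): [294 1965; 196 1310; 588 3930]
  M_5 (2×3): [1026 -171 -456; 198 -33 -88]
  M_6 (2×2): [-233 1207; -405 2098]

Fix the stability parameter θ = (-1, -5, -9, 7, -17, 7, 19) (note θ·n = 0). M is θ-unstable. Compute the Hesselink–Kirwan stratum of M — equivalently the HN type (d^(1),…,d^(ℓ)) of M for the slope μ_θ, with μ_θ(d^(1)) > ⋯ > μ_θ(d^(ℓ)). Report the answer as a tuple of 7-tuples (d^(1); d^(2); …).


Via rank(M_{q-1}∘⋯∘M_p): M ≅ I[1,4], I[4,5], I[5,5], I[5,7], I[6,7].
μ_θ-semistable layers: μ^(1)=19; μ^(2)=7; μ^(3)=-5; μ^(4)=-17

((0, 0, 0, 0, 0, 0, 2); (0, 0, 0, 1, 0, 2, 0); (1, 1, 1, 1, 1, 0, 0); (0, 0, 0, 0, 2, 0, 0))


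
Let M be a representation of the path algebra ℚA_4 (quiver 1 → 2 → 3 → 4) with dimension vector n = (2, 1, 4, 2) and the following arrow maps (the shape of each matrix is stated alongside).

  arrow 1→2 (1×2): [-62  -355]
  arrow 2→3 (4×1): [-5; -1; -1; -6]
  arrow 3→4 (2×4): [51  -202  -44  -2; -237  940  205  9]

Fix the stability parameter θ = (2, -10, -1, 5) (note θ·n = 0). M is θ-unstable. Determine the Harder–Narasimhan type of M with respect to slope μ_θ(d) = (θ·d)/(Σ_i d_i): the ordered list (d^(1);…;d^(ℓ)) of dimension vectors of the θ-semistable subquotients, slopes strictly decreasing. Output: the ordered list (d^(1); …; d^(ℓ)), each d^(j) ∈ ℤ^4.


Via rank(M_{q-1}∘⋯∘M_p): M ≅ I[1,1], I[1,4], I[3,3]^2, I[3,4].
μ_θ-semistable layers: μ^(1)=5; μ^(2)=2; μ^(3)=-1; μ^(4)=-4

((0, 0, 0, 2); (1, 0, 0, 0); (0, 0, 4, 0); (1, 1, 0, 0))


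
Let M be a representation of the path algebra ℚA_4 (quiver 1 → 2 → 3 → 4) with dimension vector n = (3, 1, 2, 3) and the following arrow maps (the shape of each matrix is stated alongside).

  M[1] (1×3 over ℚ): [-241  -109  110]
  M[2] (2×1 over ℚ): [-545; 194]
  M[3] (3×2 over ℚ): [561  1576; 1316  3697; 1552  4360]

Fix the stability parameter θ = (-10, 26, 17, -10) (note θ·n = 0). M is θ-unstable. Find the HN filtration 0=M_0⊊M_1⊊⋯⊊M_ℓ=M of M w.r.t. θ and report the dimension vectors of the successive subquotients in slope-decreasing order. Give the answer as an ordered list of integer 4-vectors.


Interval decomposition of M: I[1,1]^2, I[1,4], I[3,4], I[4,4].
HN type (ℓ=3): μ^(1)=11; μ^(2)=7/2; μ^(3)=-10

((0, 1, 1, 1); (0, 0, 1, 1); (3, 0, 0, 1))


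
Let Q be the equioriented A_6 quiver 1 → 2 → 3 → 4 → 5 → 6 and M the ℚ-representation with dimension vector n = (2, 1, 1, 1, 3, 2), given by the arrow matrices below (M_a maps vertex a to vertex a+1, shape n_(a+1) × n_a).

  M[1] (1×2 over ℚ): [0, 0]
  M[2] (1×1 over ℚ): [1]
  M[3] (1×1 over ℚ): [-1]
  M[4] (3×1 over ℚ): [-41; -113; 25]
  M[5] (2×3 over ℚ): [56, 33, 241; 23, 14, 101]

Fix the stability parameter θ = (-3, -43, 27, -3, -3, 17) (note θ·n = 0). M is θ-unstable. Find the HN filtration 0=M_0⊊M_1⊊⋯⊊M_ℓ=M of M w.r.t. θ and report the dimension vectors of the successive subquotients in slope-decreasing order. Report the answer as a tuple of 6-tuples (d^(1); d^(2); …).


Interval decomposition of M: I[1,1]^2, I[2,5], I[5,6]^2.
HN type (ℓ=4): μ^(1)=17; μ^(2)=7; μ^(3)=-3; μ^(4)=-43

((0, 0, 0, 0, 0, 2); (0, 0, 1, 1, 1, 0); (2, 0, 0, 0, 2, 0); (0, 1, 0, 0, 0, 0))


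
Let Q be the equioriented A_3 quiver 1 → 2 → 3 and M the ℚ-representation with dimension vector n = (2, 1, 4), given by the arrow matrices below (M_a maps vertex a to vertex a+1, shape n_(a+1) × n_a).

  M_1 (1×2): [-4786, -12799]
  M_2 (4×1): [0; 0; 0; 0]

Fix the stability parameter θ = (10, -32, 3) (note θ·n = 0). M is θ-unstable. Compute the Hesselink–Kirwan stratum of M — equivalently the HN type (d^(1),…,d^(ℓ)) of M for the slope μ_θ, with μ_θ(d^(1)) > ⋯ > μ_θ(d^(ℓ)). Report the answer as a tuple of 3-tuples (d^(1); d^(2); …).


Via rank(M_{q-1}∘⋯∘M_p): M ≅ I[1,1], I[1,2], I[3,3]^4.
μ_θ-semistable layers: μ^(1)=10; μ^(2)=3; μ^(3)=-11

((1, 0, 0); (0, 0, 4); (1, 1, 0))


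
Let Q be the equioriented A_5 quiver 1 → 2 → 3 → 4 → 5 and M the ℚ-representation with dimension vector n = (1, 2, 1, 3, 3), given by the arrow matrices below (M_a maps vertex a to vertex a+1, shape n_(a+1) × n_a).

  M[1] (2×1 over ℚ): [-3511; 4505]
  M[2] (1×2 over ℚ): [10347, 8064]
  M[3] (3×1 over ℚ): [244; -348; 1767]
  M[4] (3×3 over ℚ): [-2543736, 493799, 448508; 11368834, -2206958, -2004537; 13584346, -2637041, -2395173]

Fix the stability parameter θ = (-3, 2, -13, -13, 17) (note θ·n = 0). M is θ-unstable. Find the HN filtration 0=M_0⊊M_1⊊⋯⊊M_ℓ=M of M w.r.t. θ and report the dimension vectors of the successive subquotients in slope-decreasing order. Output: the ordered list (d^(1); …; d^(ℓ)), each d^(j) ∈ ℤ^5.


Via rank(M_{q-1}∘⋯∘M_p): M ≅ I[1,5], I[2,2], I[4,4], I[4,5], I[5,5].
μ_θ-semistable layers: μ^(1)=17; μ^(2)=2; μ^(3)=-27/4; μ^(4)=-13

((0, 0, 0, 0, 3); (0, 1, 0, 0, 0); (1, 1, 1, 1, 0); (0, 0, 0, 2, 0))


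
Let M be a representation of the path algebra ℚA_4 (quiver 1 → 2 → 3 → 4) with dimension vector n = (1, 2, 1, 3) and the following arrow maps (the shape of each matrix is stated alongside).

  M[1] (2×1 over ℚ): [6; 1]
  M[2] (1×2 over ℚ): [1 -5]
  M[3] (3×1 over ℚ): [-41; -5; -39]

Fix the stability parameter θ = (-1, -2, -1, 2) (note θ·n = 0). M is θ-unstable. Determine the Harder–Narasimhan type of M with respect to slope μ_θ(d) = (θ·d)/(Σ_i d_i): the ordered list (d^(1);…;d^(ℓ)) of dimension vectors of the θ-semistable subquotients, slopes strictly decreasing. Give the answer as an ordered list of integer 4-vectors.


Barcode: M ≅ I[1,4], I[2,2], I[4,4]^2. HN layers by μ_θ (4 steps, strictly decreasing):
  μ^(1)=2; μ^(2)=-1; μ^(3)=-3/2; μ^(4)=-2

((0, 0, 0, 3); (0, 0, 1, 0); (1, 1, 0, 0); (0, 1, 0, 0))


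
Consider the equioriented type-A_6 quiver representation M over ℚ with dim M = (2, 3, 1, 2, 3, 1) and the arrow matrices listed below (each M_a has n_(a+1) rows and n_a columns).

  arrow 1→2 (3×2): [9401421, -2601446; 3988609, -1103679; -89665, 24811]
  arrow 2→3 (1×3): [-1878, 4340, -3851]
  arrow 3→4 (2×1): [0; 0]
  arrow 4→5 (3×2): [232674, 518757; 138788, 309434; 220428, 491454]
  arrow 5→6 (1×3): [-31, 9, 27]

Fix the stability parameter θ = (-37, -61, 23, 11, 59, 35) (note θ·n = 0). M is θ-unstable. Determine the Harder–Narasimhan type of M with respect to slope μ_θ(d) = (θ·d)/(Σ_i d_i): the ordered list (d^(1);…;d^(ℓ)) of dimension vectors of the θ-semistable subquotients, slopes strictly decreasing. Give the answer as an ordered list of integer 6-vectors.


Barcode: M ≅ I[1,2], I[1,3], I[2,2], I[4,4], I[4,6], I[5,5]^2. HN layers by μ_θ (6 steps, strictly decreasing):
  μ^(1)=59; μ^(2)=47; μ^(3)=23; μ^(4)=11; μ^(5)=-49; μ^(6)=-61

((0, 0, 0, 0, 2, 0); (0, 0, 0, 0, 1, 1); (0, 0, 1, 0, 0, 0); (0, 0, 0, 2, 0, 0); (2, 2, 0, 0, 0, 0); (0, 1, 0, 0, 0, 0))


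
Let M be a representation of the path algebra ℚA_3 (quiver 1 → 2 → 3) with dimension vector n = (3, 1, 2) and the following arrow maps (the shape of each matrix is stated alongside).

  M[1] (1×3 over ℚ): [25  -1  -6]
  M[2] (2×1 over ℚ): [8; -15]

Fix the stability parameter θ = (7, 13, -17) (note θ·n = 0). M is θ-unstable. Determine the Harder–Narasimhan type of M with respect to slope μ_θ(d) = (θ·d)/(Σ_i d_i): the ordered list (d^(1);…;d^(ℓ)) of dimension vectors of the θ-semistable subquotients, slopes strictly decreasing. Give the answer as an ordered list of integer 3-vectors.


Via rank(M_{q-1}∘⋯∘M_p): M ≅ I[1,1]^2, I[1,3], I[3,3].
μ_θ-semistable layers: μ^(1)=7; μ^(2)=1; μ^(3)=-17

((2, 0, 0); (1, 1, 1); (0, 0, 1))


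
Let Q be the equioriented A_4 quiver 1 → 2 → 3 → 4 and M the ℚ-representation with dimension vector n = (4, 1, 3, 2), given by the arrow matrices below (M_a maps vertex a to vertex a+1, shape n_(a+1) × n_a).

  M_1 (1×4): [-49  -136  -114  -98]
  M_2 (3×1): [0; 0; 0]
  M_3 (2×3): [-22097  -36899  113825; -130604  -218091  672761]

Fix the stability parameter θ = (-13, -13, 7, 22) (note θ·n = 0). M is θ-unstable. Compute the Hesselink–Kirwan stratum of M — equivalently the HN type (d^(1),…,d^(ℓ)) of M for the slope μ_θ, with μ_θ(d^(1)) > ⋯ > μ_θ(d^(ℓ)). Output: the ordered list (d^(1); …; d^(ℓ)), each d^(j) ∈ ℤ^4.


Interval decomposition of M: I[1,1]^3, I[1,2], I[3,3], I[3,4]^2.
HN type (ℓ=3): μ^(1)=22; μ^(2)=7; μ^(3)=-13

((0, 0, 0, 2); (0, 0, 3, 0); (4, 1, 0, 0))


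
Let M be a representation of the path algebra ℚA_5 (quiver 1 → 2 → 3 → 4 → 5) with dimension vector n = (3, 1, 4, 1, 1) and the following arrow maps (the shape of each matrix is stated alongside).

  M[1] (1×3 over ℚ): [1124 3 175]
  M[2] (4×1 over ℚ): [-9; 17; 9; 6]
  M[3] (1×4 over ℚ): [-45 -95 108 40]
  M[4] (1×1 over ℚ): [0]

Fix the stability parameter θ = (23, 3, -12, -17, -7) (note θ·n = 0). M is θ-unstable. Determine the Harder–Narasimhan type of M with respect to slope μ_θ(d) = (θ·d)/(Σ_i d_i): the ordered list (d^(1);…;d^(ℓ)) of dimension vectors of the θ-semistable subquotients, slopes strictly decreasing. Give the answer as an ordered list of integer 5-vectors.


Via rank(M_{q-1}∘⋯∘M_p): M ≅ I[1,1]^2, I[1,4], I[3,3]^3, I[5,5].
μ_θ-semistable layers: μ^(1)=23; μ^(2)=-3/4; μ^(3)=-7; μ^(4)=-12

((2, 0, 0, 0, 0); (1, 1, 1, 1, 0); (0, 0, 0, 0, 1); (0, 0, 3, 0, 0))


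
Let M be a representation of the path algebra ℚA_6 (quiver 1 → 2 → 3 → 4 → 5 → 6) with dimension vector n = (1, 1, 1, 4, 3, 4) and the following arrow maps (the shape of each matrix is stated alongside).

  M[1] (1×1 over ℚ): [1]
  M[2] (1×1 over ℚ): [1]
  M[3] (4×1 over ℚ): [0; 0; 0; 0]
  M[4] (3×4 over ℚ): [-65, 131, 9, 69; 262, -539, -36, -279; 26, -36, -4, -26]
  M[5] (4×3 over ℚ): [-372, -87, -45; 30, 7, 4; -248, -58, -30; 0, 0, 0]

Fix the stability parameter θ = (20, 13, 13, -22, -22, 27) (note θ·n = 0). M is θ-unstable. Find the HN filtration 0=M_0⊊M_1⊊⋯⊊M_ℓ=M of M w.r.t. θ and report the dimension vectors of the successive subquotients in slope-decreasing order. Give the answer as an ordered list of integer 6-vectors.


Via rank(M_{q-1}∘⋯∘M_p): M ≅ I[1,3], I[4,4], I[4,5], I[4,6]^2, I[6,6]^2.
μ_θ-semistable layers: μ^(1)=27; μ^(2)=46/3; μ^(3)=-22

((0, 0, 0, 0, 0, 4); (1, 1, 1, 0, 0, 0); (0, 0, 0, 4, 3, 0))


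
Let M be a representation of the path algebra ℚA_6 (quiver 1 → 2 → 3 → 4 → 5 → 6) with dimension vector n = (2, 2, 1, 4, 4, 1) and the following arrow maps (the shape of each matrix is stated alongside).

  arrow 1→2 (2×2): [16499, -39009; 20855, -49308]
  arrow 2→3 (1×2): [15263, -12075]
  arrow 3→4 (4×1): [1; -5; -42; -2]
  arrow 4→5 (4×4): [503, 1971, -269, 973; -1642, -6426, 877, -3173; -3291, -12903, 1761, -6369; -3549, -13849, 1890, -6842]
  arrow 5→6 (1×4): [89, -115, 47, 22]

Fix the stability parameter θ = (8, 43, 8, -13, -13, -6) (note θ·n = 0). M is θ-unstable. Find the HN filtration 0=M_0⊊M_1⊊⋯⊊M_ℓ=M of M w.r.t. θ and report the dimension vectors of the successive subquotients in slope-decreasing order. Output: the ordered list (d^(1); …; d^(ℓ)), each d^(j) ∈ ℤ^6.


Barcode: M ≅ I[1,2], I[1,4], I[4,4], I[4,5], I[4,6], I[5,5]^2. HN layers by μ_θ (5 steps, strictly decreasing):
  μ^(1)=43; μ^(2)=38/3; μ^(3)=8; μ^(4)=-6; μ^(5)=-13

((0, 1, 0, 0, 0, 0); (0, 1, 1, 1, 0, 0); (2, 0, 0, 0, 0, 0); (0, 0, 0, 0, 0, 1); (0, 0, 0, 3, 4, 0))


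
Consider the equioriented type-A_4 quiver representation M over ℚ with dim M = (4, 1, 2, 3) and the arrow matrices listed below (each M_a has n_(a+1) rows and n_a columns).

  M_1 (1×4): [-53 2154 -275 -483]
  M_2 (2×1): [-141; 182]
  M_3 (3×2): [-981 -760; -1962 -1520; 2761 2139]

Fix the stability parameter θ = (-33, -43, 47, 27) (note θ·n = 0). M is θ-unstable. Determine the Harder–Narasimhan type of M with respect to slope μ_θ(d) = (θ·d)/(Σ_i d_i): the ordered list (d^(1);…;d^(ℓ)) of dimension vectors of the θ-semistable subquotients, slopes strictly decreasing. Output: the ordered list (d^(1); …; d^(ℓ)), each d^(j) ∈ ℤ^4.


Via rank(M_{q-1}∘⋯∘M_p): M ≅ I[1,1]^3, I[1,4], I[3,4], I[4,4].
μ_θ-semistable layers: μ^(1)=37; μ^(2)=27; μ^(3)=-33; μ^(4)=-38

((0, 0, 2, 2); (0, 0, 0, 1); (3, 0, 0, 0); (1, 1, 0, 0))


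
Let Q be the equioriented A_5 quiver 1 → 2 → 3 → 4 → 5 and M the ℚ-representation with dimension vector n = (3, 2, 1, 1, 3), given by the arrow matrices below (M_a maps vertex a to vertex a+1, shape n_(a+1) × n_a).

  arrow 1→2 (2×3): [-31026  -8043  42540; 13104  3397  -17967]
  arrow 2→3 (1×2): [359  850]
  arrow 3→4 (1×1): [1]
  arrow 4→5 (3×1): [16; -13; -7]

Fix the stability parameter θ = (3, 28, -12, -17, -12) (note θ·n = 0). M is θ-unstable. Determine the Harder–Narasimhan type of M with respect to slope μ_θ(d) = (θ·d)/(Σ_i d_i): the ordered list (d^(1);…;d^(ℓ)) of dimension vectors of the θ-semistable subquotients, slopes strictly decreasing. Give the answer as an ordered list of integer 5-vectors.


Barcode: M ≅ I[1,1], I[1,2], I[1,5], I[5,5]^2. HN layers by μ_θ (4 steps, strictly decreasing):
  μ^(1)=28; μ^(2)=3; μ^(3)=-2; μ^(4)=-12

((0, 1, 0, 0, 0); (2, 0, 0, 0, 0); (1, 1, 1, 1, 1); (0, 0, 0, 0, 2))


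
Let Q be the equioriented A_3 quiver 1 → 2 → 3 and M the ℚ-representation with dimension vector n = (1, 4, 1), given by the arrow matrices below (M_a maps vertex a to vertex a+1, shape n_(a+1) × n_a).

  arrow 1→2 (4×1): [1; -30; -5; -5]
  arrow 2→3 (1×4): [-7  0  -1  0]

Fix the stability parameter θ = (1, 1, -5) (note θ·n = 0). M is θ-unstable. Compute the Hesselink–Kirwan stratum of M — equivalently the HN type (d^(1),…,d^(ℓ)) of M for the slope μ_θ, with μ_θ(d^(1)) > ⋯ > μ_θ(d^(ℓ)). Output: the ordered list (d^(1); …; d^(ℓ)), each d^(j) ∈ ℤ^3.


Via rank(M_{q-1}∘⋯∘M_p): M ≅ I[1,3], I[2,2]^3.
μ_θ-semistable layers: μ^(1)=1; μ^(2)=-1

((0, 3, 0); (1, 1, 1))


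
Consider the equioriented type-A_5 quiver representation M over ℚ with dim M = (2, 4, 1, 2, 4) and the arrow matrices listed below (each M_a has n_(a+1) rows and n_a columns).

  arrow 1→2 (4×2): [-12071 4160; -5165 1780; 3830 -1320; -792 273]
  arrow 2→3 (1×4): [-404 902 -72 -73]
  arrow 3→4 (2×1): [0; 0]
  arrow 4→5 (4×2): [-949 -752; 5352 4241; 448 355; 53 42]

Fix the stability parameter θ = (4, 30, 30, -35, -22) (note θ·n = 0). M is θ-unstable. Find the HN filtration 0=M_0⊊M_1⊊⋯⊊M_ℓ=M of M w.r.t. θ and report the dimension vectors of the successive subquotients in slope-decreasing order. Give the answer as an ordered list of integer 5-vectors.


Via rank(M_{q-1}∘⋯∘M_p): M ≅ I[1,2], I[1,3], I[2,2]^2, I[4,5]^2, I[5,5]^2.
μ_θ-semistable layers: μ^(1)=30; μ^(2)=4; μ^(3)=-22; μ^(4)=-35

((0, 4, 1, 0, 0); (2, 0, 0, 0, 0); (0, 0, 0, 0, 4); (0, 0, 0, 2, 0))


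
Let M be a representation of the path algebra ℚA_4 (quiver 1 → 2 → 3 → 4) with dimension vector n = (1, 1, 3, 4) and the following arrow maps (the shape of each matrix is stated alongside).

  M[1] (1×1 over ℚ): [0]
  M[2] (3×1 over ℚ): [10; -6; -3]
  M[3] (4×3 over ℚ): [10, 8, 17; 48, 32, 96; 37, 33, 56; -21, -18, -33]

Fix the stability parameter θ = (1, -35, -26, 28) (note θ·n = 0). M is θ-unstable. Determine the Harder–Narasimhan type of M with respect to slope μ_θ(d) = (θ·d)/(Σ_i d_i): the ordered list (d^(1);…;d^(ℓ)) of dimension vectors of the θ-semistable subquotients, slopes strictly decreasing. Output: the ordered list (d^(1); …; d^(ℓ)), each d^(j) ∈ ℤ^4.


Barcode: M ≅ I[1,1], I[2,4], I[3,4]^2, I[4,4]. HN layers by μ_θ (4 steps, strictly decreasing):
  μ^(1)=28; μ^(2)=1; μ^(3)=-26; μ^(4)=-35

((0, 0, 0, 4); (1, 0, 0, 0); (0, 0, 3, 0); (0, 1, 0, 0))


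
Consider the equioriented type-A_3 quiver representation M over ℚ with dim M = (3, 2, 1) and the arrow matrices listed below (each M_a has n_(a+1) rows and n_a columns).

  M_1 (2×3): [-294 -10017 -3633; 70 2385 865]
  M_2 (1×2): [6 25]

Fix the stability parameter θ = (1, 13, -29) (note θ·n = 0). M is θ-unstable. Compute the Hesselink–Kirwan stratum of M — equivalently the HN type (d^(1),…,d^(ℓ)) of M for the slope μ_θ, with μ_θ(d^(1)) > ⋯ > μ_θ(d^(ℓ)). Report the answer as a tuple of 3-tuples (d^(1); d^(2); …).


Interval decomposition of M: I[1,1]^2, I[1,3], I[2,2].
HN type (ℓ=3): μ^(1)=13; μ^(2)=1; μ^(3)=-5

((0, 1, 0); (2, 0, 0); (1, 1, 1))


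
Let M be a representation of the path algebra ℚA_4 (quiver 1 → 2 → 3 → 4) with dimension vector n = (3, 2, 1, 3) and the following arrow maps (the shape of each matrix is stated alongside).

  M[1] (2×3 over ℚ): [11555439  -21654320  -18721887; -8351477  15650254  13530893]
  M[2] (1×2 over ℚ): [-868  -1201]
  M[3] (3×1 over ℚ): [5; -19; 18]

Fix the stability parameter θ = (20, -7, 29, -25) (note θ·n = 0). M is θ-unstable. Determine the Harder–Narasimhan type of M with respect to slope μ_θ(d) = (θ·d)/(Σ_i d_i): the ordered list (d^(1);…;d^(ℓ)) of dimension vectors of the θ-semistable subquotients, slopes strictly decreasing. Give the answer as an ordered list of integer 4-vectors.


Via rank(M_{q-1}∘⋯∘M_p): M ≅ I[1,1], I[1,2], I[1,4], I[4,4]^2.
μ_θ-semistable layers: μ^(1)=20; μ^(2)=13/2; μ^(3)=17/4; μ^(4)=-25

((1, 0, 0, 0); (1, 1, 0, 0); (1, 1, 1, 1); (0, 0, 0, 2))


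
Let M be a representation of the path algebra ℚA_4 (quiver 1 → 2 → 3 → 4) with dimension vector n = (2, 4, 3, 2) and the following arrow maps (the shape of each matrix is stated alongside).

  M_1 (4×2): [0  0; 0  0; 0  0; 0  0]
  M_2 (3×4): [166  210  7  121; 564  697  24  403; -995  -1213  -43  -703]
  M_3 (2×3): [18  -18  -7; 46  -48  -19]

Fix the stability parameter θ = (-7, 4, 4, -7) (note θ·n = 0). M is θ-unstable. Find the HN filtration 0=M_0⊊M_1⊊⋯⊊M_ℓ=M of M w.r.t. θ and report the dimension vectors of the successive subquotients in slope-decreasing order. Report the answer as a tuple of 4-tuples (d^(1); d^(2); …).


Via rank(M_{q-1}∘⋯∘M_p): M ≅ I[1,1]^2, I[2,2], I[2,3], I[2,4]^2.
μ_θ-semistable layers: μ^(1)=4; μ^(2)=1/3; μ^(3)=-7

((0, 2, 1, 0); (0, 2, 2, 2); (2, 0, 0, 0))


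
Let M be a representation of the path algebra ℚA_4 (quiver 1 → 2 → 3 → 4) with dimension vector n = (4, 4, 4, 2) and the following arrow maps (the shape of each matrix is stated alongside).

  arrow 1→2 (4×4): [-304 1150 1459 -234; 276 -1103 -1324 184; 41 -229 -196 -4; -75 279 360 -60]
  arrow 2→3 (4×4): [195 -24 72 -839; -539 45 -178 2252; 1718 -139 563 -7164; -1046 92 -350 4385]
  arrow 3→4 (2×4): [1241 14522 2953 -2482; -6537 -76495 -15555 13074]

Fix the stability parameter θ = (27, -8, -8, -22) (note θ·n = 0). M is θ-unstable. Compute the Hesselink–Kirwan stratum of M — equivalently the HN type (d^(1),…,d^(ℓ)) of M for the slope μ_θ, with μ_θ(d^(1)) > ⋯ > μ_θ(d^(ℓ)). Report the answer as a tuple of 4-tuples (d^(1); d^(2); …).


Barcode: M ≅ I[1,1], I[1,3], I[1,4]^2, I[2,3]. HN layers by μ_θ (4 steps, strictly decreasing):
  μ^(1)=27; μ^(2)=11/3; μ^(3)=-11/4; μ^(4)=-8

((1, 0, 0, 0); (1, 1, 1, 0); (2, 2, 2, 2); (0, 1, 1, 0))


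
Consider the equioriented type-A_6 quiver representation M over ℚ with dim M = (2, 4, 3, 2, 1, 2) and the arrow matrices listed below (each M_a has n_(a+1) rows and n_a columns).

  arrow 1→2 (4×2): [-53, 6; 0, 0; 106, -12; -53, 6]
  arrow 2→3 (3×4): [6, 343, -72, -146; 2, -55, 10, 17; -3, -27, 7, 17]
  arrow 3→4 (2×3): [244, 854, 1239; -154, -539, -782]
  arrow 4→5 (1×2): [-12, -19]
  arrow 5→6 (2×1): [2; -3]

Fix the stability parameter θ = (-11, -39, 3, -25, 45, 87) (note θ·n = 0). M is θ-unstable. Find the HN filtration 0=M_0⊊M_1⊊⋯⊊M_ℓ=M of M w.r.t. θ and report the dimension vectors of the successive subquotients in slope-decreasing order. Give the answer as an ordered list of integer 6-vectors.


Barcode: M ≅ I[1,1], I[1,6], I[2,2], I[2,3], I[2,4], I[6,6]. HN layers by μ_θ (6 steps, strictly decreasing):
  μ^(1)=87; μ^(2)=45; μ^(3)=3; μ^(4)=-11; μ^(5)=-25; μ^(6)=-39

((0, 0, 0, 0, 0, 2); (0, 0, 0, 0, 1, 0); (0, 0, 1, 0, 0, 0); (1, 0, 2, 2, 0, 0); (1, 1, 0, 0, 0, 0); (0, 3, 0, 0, 0, 0))


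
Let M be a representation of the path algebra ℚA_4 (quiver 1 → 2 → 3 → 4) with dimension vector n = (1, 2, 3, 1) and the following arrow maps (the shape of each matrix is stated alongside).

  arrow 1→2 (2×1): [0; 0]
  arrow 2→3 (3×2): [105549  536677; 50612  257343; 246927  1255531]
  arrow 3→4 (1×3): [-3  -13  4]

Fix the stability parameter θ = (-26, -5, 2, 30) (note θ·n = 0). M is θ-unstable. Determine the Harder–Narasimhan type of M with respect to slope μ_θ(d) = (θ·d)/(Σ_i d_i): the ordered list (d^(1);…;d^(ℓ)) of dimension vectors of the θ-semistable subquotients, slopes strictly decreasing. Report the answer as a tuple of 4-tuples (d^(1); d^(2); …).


Interval decomposition of M: I[1,1], I[2,3], I[2,4], I[3,3].
HN type (ℓ=4): μ^(1)=30; μ^(2)=2; μ^(3)=-5; μ^(4)=-26

((0, 0, 0, 1); (0, 0, 3, 0); (0, 2, 0, 0); (1, 0, 0, 0))


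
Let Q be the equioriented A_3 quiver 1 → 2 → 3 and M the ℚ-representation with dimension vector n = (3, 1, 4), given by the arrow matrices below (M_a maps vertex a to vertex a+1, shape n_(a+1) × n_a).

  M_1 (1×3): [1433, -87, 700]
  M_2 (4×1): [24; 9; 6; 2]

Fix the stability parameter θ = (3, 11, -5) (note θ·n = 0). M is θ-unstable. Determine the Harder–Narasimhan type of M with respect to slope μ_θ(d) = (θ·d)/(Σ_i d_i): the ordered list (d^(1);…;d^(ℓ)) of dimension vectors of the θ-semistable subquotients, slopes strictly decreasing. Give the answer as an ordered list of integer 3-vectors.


Interval decomposition of M: I[1,1]^2, I[1,3], I[3,3]^3.
HN type (ℓ=2): μ^(1)=3; μ^(2)=-5

((3, 1, 1); (0, 0, 3))


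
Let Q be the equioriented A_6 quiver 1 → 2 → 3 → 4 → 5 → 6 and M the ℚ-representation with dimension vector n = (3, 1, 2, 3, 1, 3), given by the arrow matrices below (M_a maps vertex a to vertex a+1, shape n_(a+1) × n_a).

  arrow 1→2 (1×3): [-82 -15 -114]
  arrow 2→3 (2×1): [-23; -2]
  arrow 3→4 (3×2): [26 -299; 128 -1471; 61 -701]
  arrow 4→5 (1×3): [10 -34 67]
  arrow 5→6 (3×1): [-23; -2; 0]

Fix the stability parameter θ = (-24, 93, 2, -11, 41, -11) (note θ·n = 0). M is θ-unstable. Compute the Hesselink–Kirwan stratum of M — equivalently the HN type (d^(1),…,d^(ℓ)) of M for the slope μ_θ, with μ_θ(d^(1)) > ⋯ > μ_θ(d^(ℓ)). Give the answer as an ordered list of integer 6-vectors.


Barcode: M ≅ I[1,1]^2, I[1,6], I[3,4], I[4,4], I[6,6]^2. HN layers by μ_θ (4 steps, strictly decreasing):
  μ^(1)=114/5; μ^(2)=-9/2; μ^(3)=-11; μ^(4)=-24

((0, 1, 1, 1, 1, 1); (0, 0, 1, 1, 0, 0); (0, 0, 0, 1, 0, 2); (3, 0, 0, 0, 0, 0))


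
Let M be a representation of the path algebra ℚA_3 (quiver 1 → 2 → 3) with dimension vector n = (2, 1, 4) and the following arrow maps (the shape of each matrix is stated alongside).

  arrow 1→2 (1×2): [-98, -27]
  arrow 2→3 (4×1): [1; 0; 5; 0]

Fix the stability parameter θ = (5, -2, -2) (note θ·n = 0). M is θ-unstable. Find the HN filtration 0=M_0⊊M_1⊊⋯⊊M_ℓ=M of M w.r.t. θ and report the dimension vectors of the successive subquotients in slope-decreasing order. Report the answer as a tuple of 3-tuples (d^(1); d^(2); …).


Interval decomposition of M: I[1,1], I[1,3], I[3,3]^3.
HN type (ℓ=3): μ^(1)=5; μ^(2)=1/3; μ^(3)=-2

((1, 0, 0); (1, 1, 1); (0, 0, 3))


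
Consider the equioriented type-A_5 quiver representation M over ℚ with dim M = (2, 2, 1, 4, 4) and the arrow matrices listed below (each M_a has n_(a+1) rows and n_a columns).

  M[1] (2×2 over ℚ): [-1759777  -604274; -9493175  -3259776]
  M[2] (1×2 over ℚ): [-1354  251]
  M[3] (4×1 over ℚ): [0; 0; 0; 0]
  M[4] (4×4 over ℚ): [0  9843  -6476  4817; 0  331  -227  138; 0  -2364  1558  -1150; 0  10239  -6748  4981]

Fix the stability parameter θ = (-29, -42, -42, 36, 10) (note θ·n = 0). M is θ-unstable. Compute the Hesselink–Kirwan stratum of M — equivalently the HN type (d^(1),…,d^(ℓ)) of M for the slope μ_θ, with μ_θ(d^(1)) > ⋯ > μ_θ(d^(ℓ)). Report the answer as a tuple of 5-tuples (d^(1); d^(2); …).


Interval decomposition of M: I[1,2], I[1,3], I[4,4]^2, I[4,5]^2, I[5,5]^2.
HN type (ℓ=5): μ^(1)=36; μ^(2)=23; μ^(3)=10; μ^(4)=-71/2; μ^(5)=-113/3

((0, 0, 0, 2, 0); (0, 0, 0, 2, 2); (0, 0, 0, 0, 2); (1, 1, 0, 0, 0); (1, 1, 1, 0, 0))


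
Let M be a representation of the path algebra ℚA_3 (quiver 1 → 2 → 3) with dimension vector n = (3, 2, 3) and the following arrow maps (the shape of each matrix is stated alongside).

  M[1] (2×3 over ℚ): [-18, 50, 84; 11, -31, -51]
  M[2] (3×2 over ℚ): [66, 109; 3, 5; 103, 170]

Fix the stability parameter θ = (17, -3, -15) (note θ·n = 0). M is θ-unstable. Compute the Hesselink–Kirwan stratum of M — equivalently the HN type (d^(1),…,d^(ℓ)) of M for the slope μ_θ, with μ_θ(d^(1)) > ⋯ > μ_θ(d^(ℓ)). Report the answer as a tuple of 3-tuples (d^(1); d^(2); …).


Via rank(M_{q-1}∘⋯∘M_p): M ≅ I[1,1], I[1,3]^2, I[3,3].
μ_θ-semistable layers: μ^(1)=17; μ^(2)=-1/3; μ^(3)=-15

((1, 0, 0); (2, 2, 2); (0, 0, 1))


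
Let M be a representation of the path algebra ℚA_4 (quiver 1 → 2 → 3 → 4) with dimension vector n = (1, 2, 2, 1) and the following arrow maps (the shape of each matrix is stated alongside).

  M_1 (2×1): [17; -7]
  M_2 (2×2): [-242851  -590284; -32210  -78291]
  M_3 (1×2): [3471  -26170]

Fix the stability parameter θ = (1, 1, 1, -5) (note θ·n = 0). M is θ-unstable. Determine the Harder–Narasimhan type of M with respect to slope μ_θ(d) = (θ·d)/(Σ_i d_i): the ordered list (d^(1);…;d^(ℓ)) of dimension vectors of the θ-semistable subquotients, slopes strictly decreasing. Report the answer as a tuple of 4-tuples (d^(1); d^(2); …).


Interval decomposition of M: I[1,4], I[2,3].
HN type (ℓ=2): μ^(1)=1; μ^(2)=-1/2

((0, 1, 1, 0); (1, 1, 1, 1))


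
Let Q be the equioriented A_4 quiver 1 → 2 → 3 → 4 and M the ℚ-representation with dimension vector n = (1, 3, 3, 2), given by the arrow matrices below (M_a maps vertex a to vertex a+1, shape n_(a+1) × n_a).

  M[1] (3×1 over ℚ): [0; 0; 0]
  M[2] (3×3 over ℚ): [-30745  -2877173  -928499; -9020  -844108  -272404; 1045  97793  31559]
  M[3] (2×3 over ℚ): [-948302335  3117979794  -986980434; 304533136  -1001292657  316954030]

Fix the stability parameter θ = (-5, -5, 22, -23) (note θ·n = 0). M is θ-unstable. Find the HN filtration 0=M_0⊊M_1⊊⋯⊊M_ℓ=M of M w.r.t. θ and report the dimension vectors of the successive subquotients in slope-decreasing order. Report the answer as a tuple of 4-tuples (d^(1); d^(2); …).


Barcode: M ≅ I[1,1], I[2,2]^2, I[2,4], I[3,3], I[3,4]. HN layers by μ_θ (3 steps, strictly decreasing):
  μ^(1)=22; μ^(2)=-1/2; μ^(3)=-5

((0, 0, 1, 0); (0, 0, 2, 2); (1, 3, 0, 0))


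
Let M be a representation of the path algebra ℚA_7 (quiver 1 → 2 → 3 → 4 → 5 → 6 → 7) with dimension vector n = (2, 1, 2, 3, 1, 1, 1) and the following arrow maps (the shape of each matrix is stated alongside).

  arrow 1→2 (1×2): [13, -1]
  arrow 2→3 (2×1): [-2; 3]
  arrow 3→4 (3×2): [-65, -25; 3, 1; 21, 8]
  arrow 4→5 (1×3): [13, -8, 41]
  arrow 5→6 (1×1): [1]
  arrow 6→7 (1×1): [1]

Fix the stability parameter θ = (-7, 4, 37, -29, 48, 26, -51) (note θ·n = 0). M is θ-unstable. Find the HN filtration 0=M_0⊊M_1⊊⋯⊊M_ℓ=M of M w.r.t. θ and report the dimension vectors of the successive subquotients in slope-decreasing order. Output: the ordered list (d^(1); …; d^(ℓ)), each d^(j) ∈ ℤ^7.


Via rank(M_{q-1}∘⋯∘M_p): M ≅ I[1,1], I[1,7], I[3,4], I[4,4].
μ_θ-semistable layers: μ^(1)=23/3; μ^(2)=4; μ^(3)=-7; μ^(4)=-29

((0, 0, 0, 0, 1, 1, 1); (0, 1, 2, 2, 0, 0, 0); (2, 0, 0, 0, 0, 0, 0); (0, 0, 0, 1, 0, 0, 0))
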